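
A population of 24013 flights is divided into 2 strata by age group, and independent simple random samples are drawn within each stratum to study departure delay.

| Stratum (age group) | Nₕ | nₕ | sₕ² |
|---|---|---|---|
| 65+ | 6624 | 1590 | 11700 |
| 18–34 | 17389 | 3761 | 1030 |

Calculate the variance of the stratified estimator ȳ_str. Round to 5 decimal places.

0.53808

Var(ȳ_str) = Σₕ Wₕ²(1 − fₕ)sₕ²/nₕ with Wₕ = Nₕ/N, N = 24013.
65+: Wₕ = 0.27585058; term = 0.27585058²·(1 − 0.24003623)·11700/1590 = 0.42552926.
18–34: Wₕ = 0.72414942; term = 0.72414942²·(1 − 0.21628616)·1030/3761 = 0.11255059.
Sum = 0.53807985.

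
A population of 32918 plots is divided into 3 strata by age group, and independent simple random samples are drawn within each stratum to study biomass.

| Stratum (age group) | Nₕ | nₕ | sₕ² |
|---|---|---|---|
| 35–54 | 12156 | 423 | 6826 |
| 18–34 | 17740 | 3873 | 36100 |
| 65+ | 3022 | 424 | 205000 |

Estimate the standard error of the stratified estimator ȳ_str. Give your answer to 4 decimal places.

2.7827

Var(ȳ_str) = Σₕ Wₕ²(1 − fₕ)sₕ²/nₕ with Wₕ = Nₕ/N, N = 32918.
35–54: Wₕ = 0.36928124; term = 0.36928124²·(1 − 0.03479763)·6826/423 = 2.124021.
18–34: Wₕ = 0.53891488; term = 0.53891488²·(1 − 0.21832018)·36100/3873 = 2.1160648.
65+: Wₕ = 0.09180388; term = 0.09180388²·(1 − 0.14030443)·205000/424 = 3.5031177.
Sum = 7.7432035.
SE = √(7.7432035) = 2.7827.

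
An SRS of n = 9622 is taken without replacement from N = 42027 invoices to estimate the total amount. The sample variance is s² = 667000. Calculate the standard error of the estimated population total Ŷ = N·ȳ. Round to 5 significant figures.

Var(Ŷ) = N²·Var(ȳ) = N²·(1 − n/N)·s²/n.
f = 9622/42027 = 0.22894806; Var(ȳ) = 0.77105194·667000/9622 = 53.449558.
Var(Ŷ) = 42027² · 53.449558 = 9.4406283 × 10^10.
SE(Ŷ) = √(9.4406283 × 10^10) = 307260.

307260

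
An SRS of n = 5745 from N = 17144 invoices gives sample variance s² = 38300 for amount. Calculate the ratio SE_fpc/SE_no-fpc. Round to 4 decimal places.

0.8154

f = n/N = 5745/17144 = 0.33510266.
SE_no-fpc = √(s²/n) = 2.5819889; SE_fpc = √((1−f)s²/n) = 2.1053857.
Ratio = √(1−f) = 0.81541237.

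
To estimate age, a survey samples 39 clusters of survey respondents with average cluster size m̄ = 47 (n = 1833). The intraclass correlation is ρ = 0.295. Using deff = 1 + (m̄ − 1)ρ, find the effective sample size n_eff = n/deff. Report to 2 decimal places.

125.81

deff = 1 + (47 − 1)·0.295 = 1 + 13.57 = 14.57.
n_eff = 1833 / 14.57 = 125.81.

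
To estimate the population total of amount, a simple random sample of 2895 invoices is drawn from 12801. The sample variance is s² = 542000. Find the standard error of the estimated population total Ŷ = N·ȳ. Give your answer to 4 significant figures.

Var(Ŷ) = N²·Var(ȳ) = N²·(1 − n/N)·s²/n.
f = 2895/12801 = 0.22615421; Var(ȳ) = 0.77384579·542000/2895 = 144.8789.
Var(Ŷ) = 12801² · 144.8789 = 2.3740668 × 10^10.
SE(Ŷ) = √(2.3740668 × 10^10) = 154100.

154100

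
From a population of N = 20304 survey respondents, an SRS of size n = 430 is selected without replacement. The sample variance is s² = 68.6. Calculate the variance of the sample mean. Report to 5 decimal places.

0.15616

Under SRS without replacement, Var(ȳ) = (1 − f)·s²/n with f = n/N = 430/20304 = 0.02117809.
Var(ȳ) = (1 − 0.02117809)·68.6/430 = 0.97882191·0.15953488 = 0.15615624.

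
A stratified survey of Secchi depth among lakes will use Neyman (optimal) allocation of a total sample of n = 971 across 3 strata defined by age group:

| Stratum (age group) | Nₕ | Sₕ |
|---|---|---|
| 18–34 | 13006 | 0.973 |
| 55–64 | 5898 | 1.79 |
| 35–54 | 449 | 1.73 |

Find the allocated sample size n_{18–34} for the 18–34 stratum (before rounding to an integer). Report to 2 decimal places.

Neyman allocation: nₕ = n·NₕSₕ / Σⱼ NⱼSⱼ.
Σ NⱼSⱼ = 13006·0.973 + 5898·1.79 + 449·1.73 = 23989.028.
n_{18–34} = 971·13006·0.973 / 23989.028 = 512.23.

512.23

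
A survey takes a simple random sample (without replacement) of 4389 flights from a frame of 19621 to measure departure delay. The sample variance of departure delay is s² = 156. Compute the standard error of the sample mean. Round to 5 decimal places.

0.16611

Under SRS without replacement, Var(ȳ) = (1 − f)·s²/n with f = n/N = 4389/19621 = 0.22368890.
Var(ȳ) = (1 − 0.22368890)·156/4389 = 0.77631110·0.035543404 = 0.027592739.
SE(ȳ) = √(0.027592739) = 0.16611.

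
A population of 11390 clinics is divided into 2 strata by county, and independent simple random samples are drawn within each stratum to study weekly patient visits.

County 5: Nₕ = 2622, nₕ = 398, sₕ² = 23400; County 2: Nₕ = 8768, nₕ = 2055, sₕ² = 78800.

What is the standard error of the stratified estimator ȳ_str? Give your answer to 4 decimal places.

Var(ȳ_str) = Σₕ Wₕ²(1 − fₕ)sₕ²/nₕ with Wₕ = Nₕ/N, N = 11390.
County 5: Wₕ = 0.23020193; term = 0.23020193²·(1 − 0.15179252)·23400/398 = 2.6427301.
County 2: Wₕ = 0.76979807; term = 0.76979807²·(1 − 0.23437500)·78800/2055 = 17.397391.
Sum = 20.040121.
SE = √(20.040121) = 4.4766.

4.4766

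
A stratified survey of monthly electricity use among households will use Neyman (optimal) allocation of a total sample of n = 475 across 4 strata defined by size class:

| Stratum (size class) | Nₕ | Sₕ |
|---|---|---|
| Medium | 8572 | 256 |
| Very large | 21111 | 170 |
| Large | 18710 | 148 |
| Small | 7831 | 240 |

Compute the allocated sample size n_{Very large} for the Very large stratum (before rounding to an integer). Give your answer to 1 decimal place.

163.4

Neyman allocation: nₕ = n·NₕSₕ / Σⱼ NⱼSⱼ.
Σ NⱼSⱼ = 8572·256 + 21111·170 + 18710·148 + 7831·240 = 1.0431822 × 10^7.
n_{Very large} = 475·21111·170 / (1.0431822 × 10^7) = 163.4.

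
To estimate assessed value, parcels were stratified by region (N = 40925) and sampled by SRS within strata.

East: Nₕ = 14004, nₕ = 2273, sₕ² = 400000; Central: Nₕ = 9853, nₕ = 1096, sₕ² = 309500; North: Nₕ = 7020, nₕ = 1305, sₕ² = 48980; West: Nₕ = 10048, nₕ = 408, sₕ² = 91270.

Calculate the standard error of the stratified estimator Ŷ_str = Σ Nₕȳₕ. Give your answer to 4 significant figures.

Var(Ŷ_str) = Σₕ Nₕ²(1 − fₕ)sₕ²/nₕ.
East: 14004²·(1 − 2273/14004)·400000/2273 = 2.8909973 × 10^10.
Central: 9853²·(1 − 1096/9853)·309500/1096 = 2.4365422 × 10^10.
North: 7020²·(1 − 1305/7020)·48980/1305 = 1.5057803 × 10^9.
West: 10048²·(1 − 408/10048)·91270/408 = 2.1668285 × 10^10.
Sum = 7.644946 × 10^10.
SE = √(7.644946 × 10^10) = 276500.

276500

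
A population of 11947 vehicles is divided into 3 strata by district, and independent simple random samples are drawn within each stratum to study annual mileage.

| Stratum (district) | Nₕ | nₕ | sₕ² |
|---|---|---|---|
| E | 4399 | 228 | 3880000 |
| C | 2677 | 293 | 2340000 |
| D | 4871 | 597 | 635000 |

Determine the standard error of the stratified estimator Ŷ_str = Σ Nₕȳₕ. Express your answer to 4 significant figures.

Var(Ŷ_str) = Σₕ Nₕ²(1 − fₕ)sₕ²/nₕ.
E: 4399²·(1 − 228/4399)·3880000/228 = 3.1224179 × 10^11.
C: 2677²·(1 − 293/2677)·2340000/293 = 5.0968618 × 10^10.
D: 4871²·(1 − 597/4871)·635000/597 = 2.2143794 × 10^10.
Sum = 3.853542 × 10^11.
SE = √(3.853542 × 10^11) = 620800.

620800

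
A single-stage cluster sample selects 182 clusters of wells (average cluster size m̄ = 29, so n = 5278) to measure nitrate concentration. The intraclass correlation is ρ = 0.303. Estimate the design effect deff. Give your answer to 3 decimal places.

9.484

deff = 1 + (29 − 1)·0.303 = 1 + 8.484 = 9.484.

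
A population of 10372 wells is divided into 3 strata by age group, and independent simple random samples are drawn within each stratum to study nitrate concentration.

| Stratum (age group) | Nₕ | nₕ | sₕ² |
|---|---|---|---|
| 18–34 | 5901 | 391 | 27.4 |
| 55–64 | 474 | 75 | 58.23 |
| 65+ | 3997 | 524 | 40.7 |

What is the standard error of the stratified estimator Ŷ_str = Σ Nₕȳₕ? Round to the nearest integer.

1872

Var(Ŷ_str) = Σₕ Nₕ²(1 − fₕ)sₕ²/nₕ.
18–34: 5901²·(1 − 391/5901)·27.4/391 = 2.2785104 × 10^6.
55–64: 474²·(1 − 75/474)·58.23/75 = 146837.43.
65+: 3997²·(1 − 524/3997)·40.7/524 = 1.0782068 × 10^6.
Sum = 3.5035546 × 10^6.
SE = √(3.5035546 × 10^6) = 1872.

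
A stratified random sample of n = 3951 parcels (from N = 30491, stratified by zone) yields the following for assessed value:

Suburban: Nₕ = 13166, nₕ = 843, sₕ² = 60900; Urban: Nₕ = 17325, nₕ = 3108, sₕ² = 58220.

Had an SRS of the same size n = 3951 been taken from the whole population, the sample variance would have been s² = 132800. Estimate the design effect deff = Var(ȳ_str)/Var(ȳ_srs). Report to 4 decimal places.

Var(ȳ_str) = Σ Wₕ²(1−fₕ)sₕ²/nₕ with Wₕ = Nₕ/30491:
  Suburban: (13166/30491)²·(1−843/13166)·60900/843 = 12.607143
  Urban: (17325/30491)²·(1−3108/17325)·58220/3108 = 4.9628261
  → Var(ȳ_str) = 17.569969.
Var(ȳ_srs) = (1 − 3951/30491)·132800/3951 = 29.25636.
deff = 17.569969 / 29.25636 = 0.6006.

0.6006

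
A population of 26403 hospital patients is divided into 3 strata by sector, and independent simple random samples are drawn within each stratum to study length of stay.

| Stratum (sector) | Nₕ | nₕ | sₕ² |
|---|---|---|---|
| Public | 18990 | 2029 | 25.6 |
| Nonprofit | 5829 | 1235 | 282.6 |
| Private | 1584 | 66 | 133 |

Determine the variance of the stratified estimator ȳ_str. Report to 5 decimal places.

Var(ȳ_str) = Σₕ Wₕ²(1 − fₕ)sₕ²/nₕ with Wₕ = Nₕ/N, N = 26403.
Public: Wₕ = 0.71923645; term = 0.71923645²·(1 − 0.10684571)·25.6/2029 = 0.0058294527.
Nonprofit: Wₕ = 0.22077037; term = 0.22077037²·(1 − 0.21187168)·282.6/1235 = 0.0087898952.
Private: Wₕ = 0.05999318; term = 0.05999318²·(1 − 0.04166667)·133/66 = 0.0069506929.
Sum = 0.021570041.

0.02157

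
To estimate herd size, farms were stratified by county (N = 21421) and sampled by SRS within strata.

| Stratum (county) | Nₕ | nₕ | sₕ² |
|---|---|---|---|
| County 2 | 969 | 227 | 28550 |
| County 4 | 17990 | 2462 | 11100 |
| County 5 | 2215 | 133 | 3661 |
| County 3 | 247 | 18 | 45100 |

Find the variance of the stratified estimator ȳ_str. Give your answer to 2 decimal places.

3.53

Var(ȳ_str) = Σₕ Wₕ²(1 − fₕ)sₕ²/nₕ with Wₕ = Nₕ/N, N = 21421.
County 2: Wₕ = 0.04523598; term = 0.04523598²·(1 − 0.23426213)·28550/227 = 0.1970736.
County 4: Wₕ = 0.83983007; term = 0.83983007²·(1 − 0.13685381)·11100/2462 = 2.7447458.
County 5: Wₕ = 0.10340320; term = 0.10340320²·(1 − 0.06004515)·3661/133 = 0.27664515.
County 3: Wₕ = 0.01153074; term = 0.01153074²·(1 − 0.07287449)·45100/18 = 0.30885667.
Sum = 3.5273212.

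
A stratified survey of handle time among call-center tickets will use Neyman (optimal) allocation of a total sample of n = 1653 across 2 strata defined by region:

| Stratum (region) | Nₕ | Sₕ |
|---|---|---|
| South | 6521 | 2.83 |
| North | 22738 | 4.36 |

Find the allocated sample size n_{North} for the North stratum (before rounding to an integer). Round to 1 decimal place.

1393.6

Neyman allocation: nₕ = n·NₕSₕ / Σⱼ NⱼSⱼ.
Σ NⱼSⱼ = 6521·2.83 + 22738·4.36 = 117592.11.
n_{North} = 1653·22738·4.36 / 117592.11 = 1393.6.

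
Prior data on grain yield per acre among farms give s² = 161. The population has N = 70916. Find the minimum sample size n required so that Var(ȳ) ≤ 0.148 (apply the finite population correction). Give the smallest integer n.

1072

Without fpc, n₀ = s²/D = 161/0.148 = 1087.8378.
With fpc, (1 − n/N)·s²/n ≤ D requires n ≥ n₀/(1 + n₀/N) = 1087.8378/(1 + 1087.8378/70916) = 1071.4027.
Rounding up, n = 1072.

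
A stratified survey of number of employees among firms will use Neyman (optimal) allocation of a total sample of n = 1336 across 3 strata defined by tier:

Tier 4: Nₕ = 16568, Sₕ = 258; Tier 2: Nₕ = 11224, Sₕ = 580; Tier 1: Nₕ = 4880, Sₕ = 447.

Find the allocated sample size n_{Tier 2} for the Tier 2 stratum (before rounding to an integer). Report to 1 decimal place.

670.8

Neyman allocation: nₕ = n·NₕSₕ / Σⱼ NⱼSⱼ.
Σ NⱼSⱼ = 16568·258 + 11224·580 + 4880·447 = 1.2965824 × 10^7.
n_{Tier 2} = 1336·11224·580 / (1.2965824 × 10^7) = 670.8.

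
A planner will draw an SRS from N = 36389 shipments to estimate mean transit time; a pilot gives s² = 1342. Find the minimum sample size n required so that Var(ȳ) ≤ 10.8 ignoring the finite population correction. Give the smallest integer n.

Without fpc, n₀ = s²/D = 1342/10.8 = 124.2593.
Rounding up, n = 125.

125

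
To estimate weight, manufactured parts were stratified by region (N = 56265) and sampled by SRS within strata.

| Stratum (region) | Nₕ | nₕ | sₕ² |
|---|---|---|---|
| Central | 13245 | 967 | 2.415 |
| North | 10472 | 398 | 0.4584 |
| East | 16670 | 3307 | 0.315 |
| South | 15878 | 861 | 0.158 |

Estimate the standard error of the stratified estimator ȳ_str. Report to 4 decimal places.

0.0137

Var(ȳ_str) = Σₕ Wₕ²(1 − fₕ)sₕ²/nₕ with Wₕ = Nₕ/N, N = 56265.
Central: Wₕ = 0.23540389; term = 0.23540389²·(1 − 0.07300868)·2.415/967 = 1.2829024 × 10^-4.
North: Wₕ = 0.18611926; term = 0.18611926²·(1 − 0.03800611)·0.4584/398 = 3.8381016 × 10^-5.
East: Wₕ = 0.29627655; term = 0.29627655²·(1 − 0.19838032)·0.315/3307 = 6.7025379 × 10^-6.
South: Wₕ = 0.28220030; term = 0.28220030²·(1 − 0.05422597)·0.158/861 = 1.3821535 × 10^-5.
Sum = 1.8719533 × 10^-4.
SE = √(1.8719533 × 10^-4) = 0.0137.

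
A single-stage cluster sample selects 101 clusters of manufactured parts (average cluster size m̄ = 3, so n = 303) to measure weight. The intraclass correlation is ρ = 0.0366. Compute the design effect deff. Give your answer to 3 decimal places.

deff = 1 + (3 − 1)·0.0366 = 1 + 0.0732 = 1.0732.

1.073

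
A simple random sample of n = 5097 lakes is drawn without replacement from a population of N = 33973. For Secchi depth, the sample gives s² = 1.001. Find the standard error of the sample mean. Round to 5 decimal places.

0.01292

Under SRS without replacement, Var(ȳ) = (1 − f)·s²/n with f = n/N = 5097/33973 = 0.15003091.
Var(ȳ) = (1 − 0.15003091)·1.001/5097 = 0.84996909·1.9639003 × 10^-4 = 1.6692546 × 10^-4.
SE(ȳ) = √(1.6692546 × 10^-4) = 0.01292.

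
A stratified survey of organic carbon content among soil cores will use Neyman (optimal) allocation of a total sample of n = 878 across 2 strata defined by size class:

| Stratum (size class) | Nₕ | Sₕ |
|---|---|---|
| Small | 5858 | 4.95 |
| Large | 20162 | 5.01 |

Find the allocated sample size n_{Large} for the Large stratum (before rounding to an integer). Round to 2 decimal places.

Neyman allocation: nₕ = n·NₕSₕ / Σⱼ NⱼSⱼ.
Σ NⱼSⱼ = 5858·4.95 + 20162·5.01 = 130008.72.
n_{Large} = 878·20162·5.01 / 130008.72 = 682.17.

682.17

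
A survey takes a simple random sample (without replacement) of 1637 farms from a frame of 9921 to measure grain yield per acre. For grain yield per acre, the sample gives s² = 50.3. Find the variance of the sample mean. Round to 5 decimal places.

Under SRS without replacement, Var(ȳ) = (1 − f)·s²/n with f = n/N = 1637/9921 = 0.16500353.
Var(ȳ) = (1 − 0.16500353)·50.3/1637 = 0.83499647·0.03072694 = 0.025656886.

0.02566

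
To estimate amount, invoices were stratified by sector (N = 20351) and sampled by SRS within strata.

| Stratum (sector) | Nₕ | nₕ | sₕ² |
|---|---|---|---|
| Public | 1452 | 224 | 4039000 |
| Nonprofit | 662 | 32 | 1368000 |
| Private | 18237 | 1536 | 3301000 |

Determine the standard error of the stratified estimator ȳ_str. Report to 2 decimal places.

41.24

Var(ȳ_str) = Σₕ Wₕ²(1 − fₕ)sₕ²/nₕ with Wₕ = Nₕ/N, N = 20351.
Public: Wₕ = 0.07134785; term = 0.07134785²·(1 − 0.15426997)·4039000/224 = 77.628163.
Nonprofit: Wₕ = 0.03252911; term = 0.03252911²·(1 − 0.04833837)·1368000/32 = 43.049008.
Private: Wₕ = 0.89612304; term = 0.89612304²·(1 − 0.08422438)·3301000/1536 = 1580.4424.
Sum = 1701.1196.
SE = √(1701.1196) = 41.24.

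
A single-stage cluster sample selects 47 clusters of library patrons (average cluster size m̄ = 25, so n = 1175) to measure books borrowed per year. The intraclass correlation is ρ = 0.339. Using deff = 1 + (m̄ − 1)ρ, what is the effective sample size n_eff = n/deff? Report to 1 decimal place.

128.6

deff = 1 + (25 − 1)·0.339 = 1 + 8.136 = 9.136.
n_eff = 1175 / 9.136 = 128.6.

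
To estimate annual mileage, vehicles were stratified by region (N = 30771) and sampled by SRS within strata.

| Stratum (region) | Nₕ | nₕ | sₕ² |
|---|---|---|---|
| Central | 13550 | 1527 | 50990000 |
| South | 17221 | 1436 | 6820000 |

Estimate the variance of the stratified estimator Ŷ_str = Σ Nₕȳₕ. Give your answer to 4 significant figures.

6.731 × 10^12

Var(Ŷ_str) = Σₕ Nₕ²(1 − fₕ)sₕ²/nₕ.
Central: 13550²·(1 − 1527/13550)·50990000/1527 = 5.4399902 × 10^12.
South: 17221²·(1 − 1436/17221)·6820000/1436 = 1.2910198 × 10^12.
Sum = 6.73101 × 10^12.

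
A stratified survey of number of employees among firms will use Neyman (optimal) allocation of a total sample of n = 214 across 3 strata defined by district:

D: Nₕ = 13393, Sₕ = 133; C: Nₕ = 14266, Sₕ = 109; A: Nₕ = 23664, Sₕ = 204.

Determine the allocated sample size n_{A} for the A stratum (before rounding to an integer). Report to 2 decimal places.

Neyman allocation: nₕ = n·NₕSₕ / Σⱼ NⱼSⱼ.
Σ NⱼSⱼ = 13393·133 + 14266·109 + 23664·204 = 8.163719 × 10^6.
n_{A} = 214·23664·204 / (8.163719 × 10^6) = 126.54.

126.54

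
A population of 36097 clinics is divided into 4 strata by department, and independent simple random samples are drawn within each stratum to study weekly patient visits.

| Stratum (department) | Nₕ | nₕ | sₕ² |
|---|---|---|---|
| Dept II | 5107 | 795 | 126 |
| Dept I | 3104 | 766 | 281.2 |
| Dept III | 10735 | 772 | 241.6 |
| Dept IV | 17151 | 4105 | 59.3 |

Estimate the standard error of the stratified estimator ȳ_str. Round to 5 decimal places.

Var(ȳ_str) = Σₕ Wₕ²(1 − fₕ)sₕ²/nₕ with Wₕ = Nₕ/N, N = 36097.
Dept II: Wₕ = 0.14147990; term = 0.14147990²·(1 − 0.15566869)·126/795 = 0.0026785873.
Dept I: Wₕ = 0.08599053; term = 0.08599053²·(1 − 0.24677835)·281.2/766 = 0.0020446103.
Dept III: Wₕ = 0.29739314; term = 0.29739314²·(1 − 0.07191430)·241.6/772 = 0.025687958.
Dept IV: Wₕ = 0.47513644; term = 0.47513644²·(1 − 0.23934464)·59.3/4105 = 0.0024806537.
Sum = 0.032891809.
SE = √(0.032891809) = 0.18136.

0.18136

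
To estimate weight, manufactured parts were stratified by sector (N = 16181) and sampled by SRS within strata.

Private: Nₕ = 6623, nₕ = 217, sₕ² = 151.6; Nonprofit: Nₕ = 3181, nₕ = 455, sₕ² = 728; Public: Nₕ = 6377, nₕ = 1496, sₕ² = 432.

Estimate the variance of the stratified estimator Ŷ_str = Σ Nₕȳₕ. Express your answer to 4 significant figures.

Var(Ŷ_str) = Σₕ Nₕ²(1 − fₕ)sₕ²/nₕ.
Private: 6623²·(1 − 217/6623)·151.6/217 = 2.9640202 × 10^7.
Nonprofit: 3181²·(1 − 455/3181)·728/455 = 1.387425 × 10^7.
Public: 6377²·(1 − 1496/6377)·432/1496 = 8.9882962 × 10^6.
Sum = 5.2502748 × 10^7.

5.250 × 10^7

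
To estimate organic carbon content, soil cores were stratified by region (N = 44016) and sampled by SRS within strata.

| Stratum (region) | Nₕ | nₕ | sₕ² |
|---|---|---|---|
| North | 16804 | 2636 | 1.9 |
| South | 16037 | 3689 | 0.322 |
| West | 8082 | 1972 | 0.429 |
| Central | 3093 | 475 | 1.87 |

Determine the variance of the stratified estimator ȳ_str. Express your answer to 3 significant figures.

Var(ȳ_str) = Σₕ Wₕ²(1 − fₕ)sₕ²/nₕ with Wₕ = Nₕ/N, N = 44016.
North: Wₕ = 0.38177027; term = 0.38177027²·(1 − 0.15686741)·1.9/2636 = 8.857441 × 10^-5.
South: Wₕ = 0.36434478; term = 0.36434478²·(1 − 0.23003055)·0.322/3689 = 8.9216631 × 10^-6.
West: Wₕ = 0.18361505; term = 0.18361505²·(1 − 0.24399901)·0.429/1972 = 5.5448435 × 10^-6.
Central: Wₕ = 0.07026990; term = 0.07026990²·(1 − 0.15357258)·1.87/475 = 1.6454186 × 10^-5.
Sum = 1.194951 × 10^-4.

1.19 × 10^-4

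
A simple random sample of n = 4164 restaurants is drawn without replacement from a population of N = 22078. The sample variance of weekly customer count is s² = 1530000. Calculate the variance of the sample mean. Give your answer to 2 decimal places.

Under SRS without replacement, Var(ȳ) = (1 − f)·s²/n with f = n/N = 4164/22078 = 0.18860404.
Var(ȳ) = (1 − 0.18860404)·1530000/4164 = 0.81139596·367.43516 = 298.1354.

298.14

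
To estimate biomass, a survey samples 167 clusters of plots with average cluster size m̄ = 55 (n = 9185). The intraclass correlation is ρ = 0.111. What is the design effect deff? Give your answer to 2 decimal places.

deff = 1 + (55 − 1)·0.111 = 1 + 5.994 = 6.994.

6.99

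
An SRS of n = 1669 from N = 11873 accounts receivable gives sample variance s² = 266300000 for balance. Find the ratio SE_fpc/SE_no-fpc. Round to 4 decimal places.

f = n/N = 1669/11873 = 0.14057104.
SE_no-fpc = √(s²/n) = 399.44539; SE_fpc = √((1−f)s²/n) = 370.30741.
Ratio = √(1−f) = 0.92705391.

0.9271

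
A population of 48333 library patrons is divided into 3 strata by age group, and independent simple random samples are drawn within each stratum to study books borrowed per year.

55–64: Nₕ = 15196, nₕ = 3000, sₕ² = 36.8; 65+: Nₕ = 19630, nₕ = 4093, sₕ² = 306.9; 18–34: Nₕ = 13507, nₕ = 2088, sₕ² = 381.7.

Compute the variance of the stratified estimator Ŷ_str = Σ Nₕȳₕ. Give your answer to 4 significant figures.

Var(Ŷ_str) = Σₕ Nₕ²(1 − fₕ)sₕ²/nₕ.
55–64: 15196²·(1 − 3000/15196)·36.8/3000 = 2.2733864 × 10^6.
65+: 19630²·(1 − 4093/19630)·306.9/4093 = 2.286876 × 10^7.
18–34: 13507²·(1 − 2088/13507)·381.7/2088 = 2.8195425 × 10^7.
Sum = 5.3337571 × 10^7.

5.334 × 10^7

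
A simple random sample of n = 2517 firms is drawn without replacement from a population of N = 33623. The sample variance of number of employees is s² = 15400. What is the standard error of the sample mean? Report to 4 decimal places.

2.3792

Under SRS without replacement, Var(ȳ) = (1 − f)·s²/n with f = n/N = 2517/33623 = 0.07485947.
Var(ȳ) = (1 − 0.07485947)·15400/2517 = 0.92514053·6.1183949 = 5.6603751.
SE(ȳ) = √(5.6603751) = 2.3792.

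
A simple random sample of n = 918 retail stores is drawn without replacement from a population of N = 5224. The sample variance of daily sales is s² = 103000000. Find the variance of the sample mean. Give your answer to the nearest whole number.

Under SRS without replacement, Var(ȳ) = (1 − f)·s²/n with f = n/N = 918/5224 = 0.17572741.
Var(ȳ) = (1 − 0.17572741)·103000000/918 = 0.82427259·112200.44 = 92483.744.

92484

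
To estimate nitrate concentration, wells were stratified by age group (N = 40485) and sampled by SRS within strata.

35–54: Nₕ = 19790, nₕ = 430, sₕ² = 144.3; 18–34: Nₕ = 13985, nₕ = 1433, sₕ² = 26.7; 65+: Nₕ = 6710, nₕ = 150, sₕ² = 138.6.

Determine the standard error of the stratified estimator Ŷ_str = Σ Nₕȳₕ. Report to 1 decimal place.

13134.5

Var(Ŷ_str) = Σₕ Nₕ²(1 − fₕ)sₕ²/nₕ.
35–54: 19790²·(1 − 430/19790)·144.3/430 = 1.2857278 × 10^8.
18–34: 13985²·(1 − 1433/13985)·26.7/1433 = 3.2706982 × 10^6.
65+: 6710²·(1 − 150/6710)·138.6/150 = 4.0672262 × 10^7.
Sum = 1.7251574 × 10^8.
SE = √(1.7251574 × 10^8) = 13134.5.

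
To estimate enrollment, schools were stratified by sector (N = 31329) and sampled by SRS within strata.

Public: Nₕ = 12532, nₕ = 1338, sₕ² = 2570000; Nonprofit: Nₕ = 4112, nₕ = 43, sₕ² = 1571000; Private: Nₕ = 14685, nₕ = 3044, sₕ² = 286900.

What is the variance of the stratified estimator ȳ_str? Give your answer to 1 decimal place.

913.8

Var(ȳ_str) = Σₕ Wₕ²(1 − fₕ)sₕ²/nₕ with Wₕ = Nₕ/N, N = 31329.
Public: Wₕ = 0.40001277; term = 0.40001277²·(1 − 0.10676668)·2570000/1338 = 274.52989.
Nonprofit: Wₕ = 0.13125219; term = 0.13125219²·(1 − 0.01045720)·1571000/43 = 622.80983.
Private: Wₕ = 0.46873504; term = 0.46873504²·(1 − 0.20728635)·286900/3044 = 16.415612.
Sum = 913.75533.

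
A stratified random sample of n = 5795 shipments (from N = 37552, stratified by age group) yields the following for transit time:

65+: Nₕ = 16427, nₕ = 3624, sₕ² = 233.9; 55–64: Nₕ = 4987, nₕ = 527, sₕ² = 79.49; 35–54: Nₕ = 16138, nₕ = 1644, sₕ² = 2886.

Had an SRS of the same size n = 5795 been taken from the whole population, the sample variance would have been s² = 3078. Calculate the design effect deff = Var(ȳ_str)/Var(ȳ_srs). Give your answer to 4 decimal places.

0.6750

Var(ȳ_str) = Σ Wₕ²(1−fₕ)sₕ²/nₕ with Wₕ = Nₕ/37552:
  65+: (16427/37552)²·(1−3624/16427)·233.9/3624 = 0.0096260007
  55–64: (4987/37552)²·(1−527/4987)·79.49/527 = 0.002379085
  35–54: (16138/37552)²·(1−1644/16138)·2886/1644 = 0.29118322
  → Var(ȳ_str) = 0.30318831.
Var(ȳ_srs) = (1 − 5795/37552)·3078/5795 = 0.4491812.
deff = 0.30318831 / 0.4491812 = 0.6750.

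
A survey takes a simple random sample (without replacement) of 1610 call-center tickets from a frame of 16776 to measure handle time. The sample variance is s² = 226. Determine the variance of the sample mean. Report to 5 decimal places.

Under SRS without replacement, Var(ȳ) = (1 − f)·s²/n with f = n/N = 1610/16776 = 0.09597043.
Var(ȳ) = (1 − 0.09597043)·226/1610 = 0.90402957·0.14037267 = 0.12690104.

0.12690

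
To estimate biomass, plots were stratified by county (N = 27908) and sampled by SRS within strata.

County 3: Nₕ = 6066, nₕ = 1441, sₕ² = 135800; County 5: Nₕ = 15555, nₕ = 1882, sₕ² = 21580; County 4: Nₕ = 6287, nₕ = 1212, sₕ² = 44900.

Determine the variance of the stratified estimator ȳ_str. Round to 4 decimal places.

Var(ȳ_str) = Σₕ Wₕ²(1 − fₕ)sₕ²/nₕ with Wₕ = Nₕ/N, N = 27908.
County 3: Wₕ = 0.21735703; term = 0.21735703²·(1 − 0.23755358)·135800/1441 = 3.3946305.
County 5: Wₕ = 0.55736706; term = 0.55736706²·(1 − 0.12099004)·21580/1882 = 3.1311814.
County 4: Wₕ = 0.22527591; term = 0.22527591²·(1 − 0.19277875)·44900/1212 = 1.5176296.
Sum = 8.0434415.

8.0434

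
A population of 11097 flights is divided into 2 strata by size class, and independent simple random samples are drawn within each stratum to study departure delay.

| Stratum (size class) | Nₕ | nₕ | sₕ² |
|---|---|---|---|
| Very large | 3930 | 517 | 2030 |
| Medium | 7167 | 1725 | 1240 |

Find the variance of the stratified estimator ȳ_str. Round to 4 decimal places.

0.6554

Var(ȳ_str) = Σₕ Wₕ²(1 − fₕ)sₕ²/nₕ with Wₕ = Nₕ/N, N = 11097.
Very large: Wₕ = 0.35414977; term = 0.35414977²·(1 − 0.13155216)·2030/517 = 0.42768416.
Medium: Wₕ = 0.64585023; term = 0.64585023²·(1 − 0.24068648)·1240/1725 = 0.22767605.
Sum = 0.65536021.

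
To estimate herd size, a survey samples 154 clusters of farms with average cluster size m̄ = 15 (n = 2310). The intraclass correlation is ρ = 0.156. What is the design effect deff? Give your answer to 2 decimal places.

deff = 1 + (15 − 1)·0.156 = 1 + 2.184 = 3.184.

3.18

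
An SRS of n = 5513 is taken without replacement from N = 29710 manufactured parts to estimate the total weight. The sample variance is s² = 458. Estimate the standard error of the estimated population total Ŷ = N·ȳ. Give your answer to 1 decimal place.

7728.1

Var(Ŷ) = N²·Var(ȳ) = N²·(1 − n/N)·s²/n.
f = 5513/29710 = 0.18556042; Var(ȳ) = 0.81443958·458/5513 = 0.06766068.
Var(Ŷ) = 29710² · 0.06766068 = 5.9723006 × 10^7.
SE(Ŷ) = √(5.9723006 × 10^7) = 7728.1.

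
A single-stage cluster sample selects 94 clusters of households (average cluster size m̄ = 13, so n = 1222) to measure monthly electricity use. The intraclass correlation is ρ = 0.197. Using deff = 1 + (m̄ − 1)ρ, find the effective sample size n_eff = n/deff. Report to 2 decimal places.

deff = 1 + (13 − 1)·0.197 = 1 + 2.364 = 3.364.
n_eff = 1222 / 3.364 = 363.26.

363.26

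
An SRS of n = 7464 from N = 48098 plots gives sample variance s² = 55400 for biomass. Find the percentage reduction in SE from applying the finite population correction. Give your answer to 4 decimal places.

f = n/N = 7464/48098 = 0.15518317.
SE_no-fpc = √(s²/n) = 2.7243887; SE_fpc = √((1−f)s²/n) = 2.5040924.
Ratio = √(1−f) = 0.91913918. Reduction = 100·(1 − 0.91913918) = 8.0861%.

8.0861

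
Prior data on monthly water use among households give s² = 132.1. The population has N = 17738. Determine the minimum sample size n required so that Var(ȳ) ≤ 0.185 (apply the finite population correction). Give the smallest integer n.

Without fpc, n₀ = s²/D = 132.1/0.185 = 714.0541.
With fpc, (1 − n/N)·s²/n ≤ D requires n ≥ n₀/(1 + n₀/N) = 714.0541/(1 + 714.0541/17738) = 686.4218.
Rounding up, n = 687.

687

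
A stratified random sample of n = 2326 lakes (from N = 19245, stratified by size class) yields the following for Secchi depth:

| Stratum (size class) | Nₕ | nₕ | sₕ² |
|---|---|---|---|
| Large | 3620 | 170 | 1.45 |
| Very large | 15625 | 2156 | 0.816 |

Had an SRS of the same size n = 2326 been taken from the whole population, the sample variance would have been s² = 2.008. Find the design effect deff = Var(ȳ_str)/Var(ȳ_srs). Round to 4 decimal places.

Var(ȳ_str) = Σ Wₕ²(1−fₕ)sₕ²/nₕ with Wₕ = Nₕ/19245:
  Large: (3620/19245)²·(1−170/3620)·1.45/170 = 2.8761459 × 10^-4
  Very large: (15625/19245)²·(1−2156/15625)·0.816/2156 = 2.1506065 × 10^-4
  → Var(ȳ_str) = 5.0267524 × 10^-4.
Var(ȳ_srs) = (1 − 2326/19245)·2.008/2326 = 7.5894582 × 10^-4.
deff = (5.0267524 × 10^-4) / (7.5894582 × 10^-4) = 0.6623.

0.6623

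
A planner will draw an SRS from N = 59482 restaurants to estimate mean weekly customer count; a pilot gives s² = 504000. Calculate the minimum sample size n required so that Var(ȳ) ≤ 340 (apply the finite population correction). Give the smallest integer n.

Without fpc, n₀ = s²/D = 504000/340 = 1482.3529.
With fpc, (1 − n/N)·s²/n ≤ D requires n ≥ n₀/(1 + n₀/N) = 1482.3529/(1 + 1482.3529/59482) = 1446.3094.
Rounding up, n = 1447.

1447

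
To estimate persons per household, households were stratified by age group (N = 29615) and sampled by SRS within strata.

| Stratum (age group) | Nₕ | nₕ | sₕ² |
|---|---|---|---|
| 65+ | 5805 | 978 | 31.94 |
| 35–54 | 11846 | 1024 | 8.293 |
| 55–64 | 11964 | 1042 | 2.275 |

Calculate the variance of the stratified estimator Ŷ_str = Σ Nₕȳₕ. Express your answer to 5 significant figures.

Var(Ŷ_str) = Σₕ Nₕ²(1 − fₕ)sₕ²/nₕ.
65+: 5805²·(1 − 978/5805)·31.94/978 = 915114.8.
35–54: 11846²·(1 − 1024/11846)·8.293/1024 = 1.0382238 × 10^6.
55–64: 11964²·(1 − 1042/11964)·2.275/1042 = 285293.75.
Sum = 2.2386324 × 10^6.

2.2386 × 10^6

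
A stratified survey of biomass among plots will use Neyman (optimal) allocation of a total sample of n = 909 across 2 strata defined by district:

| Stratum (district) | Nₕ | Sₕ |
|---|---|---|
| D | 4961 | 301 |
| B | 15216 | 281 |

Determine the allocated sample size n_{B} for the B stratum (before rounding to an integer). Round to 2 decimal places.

Neyman allocation: nₕ = n·NₕSₕ / Σⱼ NⱼSⱼ.
Σ NⱼSⱼ = 4961·301 + 15216·281 = 5.768957 × 10^6.
n_{B} = 909·15216·281 / (5.768957 × 10^6) = 673.71.

673.71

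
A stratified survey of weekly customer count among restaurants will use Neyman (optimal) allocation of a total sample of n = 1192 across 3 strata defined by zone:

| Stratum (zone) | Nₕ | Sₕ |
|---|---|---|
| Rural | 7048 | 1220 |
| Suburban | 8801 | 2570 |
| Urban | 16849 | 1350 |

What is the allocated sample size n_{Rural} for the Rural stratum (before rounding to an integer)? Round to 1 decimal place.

189.9

Neyman allocation: nₕ = n·NₕSₕ / Σⱼ NⱼSⱼ.
Σ NⱼSⱼ = 7048·1220 + 8801·2570 + 16849·1350 = 5.396328 × 10^7.
n_{Rural} = 1192·7048·1220 / (5.396328 × 10^7) = 189.9.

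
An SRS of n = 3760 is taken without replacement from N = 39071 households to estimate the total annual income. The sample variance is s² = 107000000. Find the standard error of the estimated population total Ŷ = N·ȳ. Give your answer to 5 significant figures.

Var(Ŷ) = N²·Var(ȳ) = N²·(1 − n/N)·s²/n.
f = 3760/39071 = 0.09623506; Var(ȳ) = 0.90376494·107000000/3760 = 25718.843.
Var(Ŷ) = 39071² · 25718.843 = 3.9260921 × 10^13.
SE(Ŷ) = √(3.9260921 × 10^13) = 6.2659 × 10^6.

6.2659 × 10^6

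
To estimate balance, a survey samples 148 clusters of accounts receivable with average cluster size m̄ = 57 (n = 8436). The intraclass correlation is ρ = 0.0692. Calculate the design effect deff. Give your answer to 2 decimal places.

4.88

deff = 1 + (57 − 1)·0.0692 = 1 + 3.8752 = 4.8752.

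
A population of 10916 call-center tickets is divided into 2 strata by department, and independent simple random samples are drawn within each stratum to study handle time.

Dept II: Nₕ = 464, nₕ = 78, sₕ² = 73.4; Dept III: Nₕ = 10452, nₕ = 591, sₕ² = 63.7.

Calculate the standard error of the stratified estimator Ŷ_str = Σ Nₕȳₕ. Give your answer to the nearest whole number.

3358

Var(Ŷ_str) = Σₕ Nₕ²(1 − fₕ)sₕ²/nₕ.
Dept II: 464²·(1 − 78/464)·73.4/78 = 168541.46.
Dept III: 10452²·(1 − 591/10452)·63.7/591 = 1.1108932 × 10^7.
Sum = 1.1277473 × 10^7.
SE = √(1.1277473 × 10^7) = 3358.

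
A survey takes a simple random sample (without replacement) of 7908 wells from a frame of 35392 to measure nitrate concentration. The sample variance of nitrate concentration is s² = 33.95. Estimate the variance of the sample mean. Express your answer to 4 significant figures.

0.003334

Under SRS without replacement, Var(ȳ) = (1 − f)·s²/n with f = n/N = 7908/35392 = 0.22344033.
Var(ȳ) = (1 − 0.22344033)·33.95/7908 = 0.77655967·0.0042931209 = 0.0033338646.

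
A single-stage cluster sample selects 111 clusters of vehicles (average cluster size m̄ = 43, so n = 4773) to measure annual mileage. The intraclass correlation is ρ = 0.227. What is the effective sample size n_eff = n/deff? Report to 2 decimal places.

453.10

deff = 1 + (43 − 1)·0.227 = 1 + 9.534 = 10.534.
n_eff = 4773 / 10.534 = 453.10.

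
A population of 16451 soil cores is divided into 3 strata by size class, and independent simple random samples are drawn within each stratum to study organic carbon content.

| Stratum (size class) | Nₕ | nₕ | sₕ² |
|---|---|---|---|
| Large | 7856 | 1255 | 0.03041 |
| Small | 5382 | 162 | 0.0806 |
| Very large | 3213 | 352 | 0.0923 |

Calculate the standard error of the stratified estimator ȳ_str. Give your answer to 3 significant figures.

0.00807

Var(ȳ_str) = Σₕ Wₕ²(1 − fₕ)sₕ²/nₕ with Wₕ = Nₕ/N, N = 16451.
Large: Wₕ = 0.47753936; term = 0.47753936²·(1 − 0.15975051)·0.03041/1255 = 4.6430066 × 10^-6.
Small: Wₕ = 0.32715336; term = 0.32715336²·(1 − 0.03010033)·0.0806/162 = 5.1647537 × 10^-5.
Very large: Wₕ = 0.19530728; term = 0.19530728²·(1 − 0.10955493)·0.0923/352 = 8.9064168 × 10^-6.
Sum = 6.519696 × 10^-5.
SE = √(6.519696 × 10^-5) = 0.00807.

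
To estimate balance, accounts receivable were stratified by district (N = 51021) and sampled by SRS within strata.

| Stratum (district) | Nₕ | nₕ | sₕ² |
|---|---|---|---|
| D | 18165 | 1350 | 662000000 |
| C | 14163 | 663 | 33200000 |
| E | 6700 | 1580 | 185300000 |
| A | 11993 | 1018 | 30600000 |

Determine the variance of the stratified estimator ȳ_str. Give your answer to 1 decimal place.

64281.9

Var(ȳ_str) = Σₕ Wₕ²(1 − fₕ)sₕ²/nₕ with Wₕ = Nₕ/N, N = 51021.
D: Wₕ = 0.35602987; term = 0.35602987²·(1 − 0.07431874)·662000000/1350 = 57538.503.
C: Wₕ = 0.27759158; term = 0.27759158²·(1 − 0.04681212)·33200000/663 = 3678.0332.
E: Wₕ = 0.13131848; term = 0.13131848²·(1 − 0.23582090)·185300000/1580 = 1545.4863.
A: Wₕ = 0.23506007; term = 0.23506007²·(1 − 0.08488285)·30600000/1018 = 1519.8757.
Sum = 64281.898.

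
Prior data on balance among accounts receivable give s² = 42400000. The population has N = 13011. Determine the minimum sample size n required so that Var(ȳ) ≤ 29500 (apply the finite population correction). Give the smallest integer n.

1295

Without fpc, n₀ = s²/D = 42400000/29500 = 1437.2881.
With fpc, (1 − n/N)·s²/n ≤ D requires n ≥ n₀/(1 + n₀/N) = 1437.2881/(1 + 1437.2881/13011) = 1294.3094.
Rounding up, n = 1295.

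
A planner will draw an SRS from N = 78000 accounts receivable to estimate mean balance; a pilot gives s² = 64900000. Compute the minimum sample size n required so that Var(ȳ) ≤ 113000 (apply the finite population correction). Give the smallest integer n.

Without fpc, n₀ = s²/D = 64900000/113000 = 574.3363.
With fpc, (1 − n/N)·s²/n ≤ D requires n ≥ n₀/(1 + n₀/N) = 574.3363/(1 + 574.3363/78000) = 570.1382.
Rounding up, n = 571.

571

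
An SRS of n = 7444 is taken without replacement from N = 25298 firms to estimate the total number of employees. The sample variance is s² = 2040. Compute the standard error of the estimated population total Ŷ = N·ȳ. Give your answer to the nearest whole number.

Var(Ŷ) = N²·Var(ȳ) = N²·(1 − n/N)·s²/n.
f = 7444/25298 = 0.29425251; Var(ȳ) = 0.70574749·2040/7444 = 0.19340743.
Var(Ŷ) = 25298² · 0.19340743 = 1.2377859 × 10^8.
SE(Ŷ) = √(1.2377859 × 10^8) = 11126.

11126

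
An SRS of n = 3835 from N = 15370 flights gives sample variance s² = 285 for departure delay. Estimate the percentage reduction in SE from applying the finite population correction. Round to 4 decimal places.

13.3693

f = n/N = 3835/15370 = 0.24951204.
SE_no-fpc = √(s²/n) = 0.27260872; SE_fpc = √((1−f)s²/n) = 0.23616287.
Ratio = √(1−f) = 0.86630708. Reduction = 100·(1 − 0.86630708) = 13.3693%.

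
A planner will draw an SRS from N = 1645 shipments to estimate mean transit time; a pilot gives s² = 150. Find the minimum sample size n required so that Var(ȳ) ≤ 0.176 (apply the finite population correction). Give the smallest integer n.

562

Without fpc, n₀ = s²/D = 150/0.176 = 852.2727.
With fpc, (1 − n/N)·s²/n ≤ D requires n ≥ n₀/(1 + n₀/N) = 852.2727/(1 + 852.2727/1645) = 561.4079.
Rounding up, n = 562.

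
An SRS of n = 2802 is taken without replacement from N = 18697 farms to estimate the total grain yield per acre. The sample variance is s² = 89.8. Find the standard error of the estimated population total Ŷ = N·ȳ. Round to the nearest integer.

3086

Var(Ŷ) = N²·Var(ȳ) = N²·(1 − n/N)·s²/n.
f = 2802/18697 = 0.14986361; Var(ȳ) = 0.85013639·89.8/2802 = 0.027245627.
Var(Ŷ) = 18697² · 0.027245627 = 9.5244666 × 10^6.
SE(Ŷ) = √(9.5244666 × 10^6) = 3086.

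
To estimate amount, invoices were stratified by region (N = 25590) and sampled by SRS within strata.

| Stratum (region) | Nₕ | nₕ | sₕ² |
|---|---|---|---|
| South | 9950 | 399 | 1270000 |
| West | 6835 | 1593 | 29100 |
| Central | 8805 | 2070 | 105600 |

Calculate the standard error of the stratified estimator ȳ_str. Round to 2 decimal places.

21.62

Var(ȳ_str) = Σₕ Wₕ²(1 − fₕ)sₕ²/nₕ with Wₕ = Nₕ/N, N = 25590.
South: Wₕ = 0.38882376; term = 0.38882376²·(1 − 0.04010050)·1270000/399 = 461.91512.
West: Wₕ = 0.26709652; term = 0.26709652²·(1 − 0.23306511)·29100/1593 = 0.99947556.
Central: Wₕ = 0.34407972; term = 0.34407972²·(1 − 0.23509370)·105600/2070 = 4.6197658.
Sum = 467.53436.
SE = √(467.53436) = 21.62.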